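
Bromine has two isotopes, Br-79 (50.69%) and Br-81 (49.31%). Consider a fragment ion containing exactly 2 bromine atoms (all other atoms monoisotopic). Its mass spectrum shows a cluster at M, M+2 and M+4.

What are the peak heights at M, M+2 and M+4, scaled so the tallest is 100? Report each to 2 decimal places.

51.40 : 100.00 : 48.64

Each Br atom is independently Br-79 (p = 0.5069) or Br-81 (q = 0.4931); the cluster is the binomial expansion (p + q)^2.
P(M) = 0.5069^2 = 0.256948
P(M+2) = 2 × 0.5069^1 × 0.4931^1 = 0.499905
P(M+4) = 0.4931^2 = 0.243148
The M+2 peak is largest (0.499905); scaling to 100 gives 51.40 : 100.00 : 48.64.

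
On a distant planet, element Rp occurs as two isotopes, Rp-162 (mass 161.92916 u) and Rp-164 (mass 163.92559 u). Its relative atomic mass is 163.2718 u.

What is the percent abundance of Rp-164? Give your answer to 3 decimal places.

Let x be the fractional abundance of Rp-162; then Rp-164 has abundance 1 − x.
161.92916·x + 163.92559·(1 − x) = 163.2718
(161.92916 − 163.92559)·x = 163.2718 − 163.92559
x = -0.65379 / -1.99643 = 0.32748 → 32.748% Rp-162, 67.252% Rp-164.

67.252%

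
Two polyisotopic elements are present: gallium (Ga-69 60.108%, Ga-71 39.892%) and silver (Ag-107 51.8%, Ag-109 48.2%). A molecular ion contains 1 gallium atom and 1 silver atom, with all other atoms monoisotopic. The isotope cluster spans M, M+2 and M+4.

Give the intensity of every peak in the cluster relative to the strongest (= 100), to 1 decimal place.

62.7 : 100.0 : 38.7

Gallium pattern (n=1): 0.60108 : 0.39892
Silver pattern (n=1): 0.5180 : 0.4820
Convolve the two distributions (both contribute in 2-u steps):
  M: 0.60108×0.5180 = 0.311359
  M+2: 0.60108×0.4820 + 0.39892×0.5180 = 0.496361
  M+4: 0.39892×0.4820 = 0.192279
Scale to base peak (0.496361) = 100: 62.7 : 100.0 : 38.7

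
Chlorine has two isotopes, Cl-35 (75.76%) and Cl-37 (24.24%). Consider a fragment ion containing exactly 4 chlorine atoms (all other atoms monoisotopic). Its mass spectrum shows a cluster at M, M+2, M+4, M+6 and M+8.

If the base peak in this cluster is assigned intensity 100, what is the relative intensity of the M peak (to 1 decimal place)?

78.1

(0.7576 + 0.2424)^4 gives M 0.3294, M+2 0.4216, M+4 0.2023, M+6 0.0432, M+8 0.0035; the largest is M+2.
P(M+2) = C(4,1) × 0.7576^3 × 0.2424^1 = 4 × 0.4348304 × 0.2424 = 0.421612 (base)
P(M) = C(4,0) × 0.7576^4 × 0.2424^0 = 1 × 0.32942751 × 1.0000 = 0.329428
Relative intensity = 0.329428 / 0.421612 × 100 = 78.1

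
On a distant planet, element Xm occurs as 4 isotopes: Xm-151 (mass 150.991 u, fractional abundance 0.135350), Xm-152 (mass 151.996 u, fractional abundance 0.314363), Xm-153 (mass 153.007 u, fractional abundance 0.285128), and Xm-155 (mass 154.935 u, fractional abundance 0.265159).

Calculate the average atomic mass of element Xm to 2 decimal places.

152.93 u

Average mass = Σ (abundance × isotope mass) = 0.135350 × 150.991 + 0.314363 × 151.996 + 0.285128 × 153.007 + 0.265159 × 154.935
= 20.4366 + 47.7819 + 43.6266 + 41.0824 = 152.9275 u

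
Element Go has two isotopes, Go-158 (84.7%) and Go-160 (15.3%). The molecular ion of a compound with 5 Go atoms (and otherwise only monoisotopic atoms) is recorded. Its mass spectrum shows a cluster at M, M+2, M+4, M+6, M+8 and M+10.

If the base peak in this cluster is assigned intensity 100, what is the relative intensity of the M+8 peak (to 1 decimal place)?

0.5

Term probabilities: M 0.4359, M+2 0.3937, M+4 0.1422, M+6 0.0257, M+8 0.0023, M+10 0.0001. Base peak = M.
P(M) = C(5,0) × 0.847^5 × 0.153^0 = 1 × 0.4359303 × 1.0000 = 0.435930 (base)
P(M+8) = C(5,4) × 0.847^1 × 0.153^4 = 5 × 0.8470 × 0.00054798 = 0.002321
Relative intensity = 0.002321 / 0.435930 × 100 = 0.5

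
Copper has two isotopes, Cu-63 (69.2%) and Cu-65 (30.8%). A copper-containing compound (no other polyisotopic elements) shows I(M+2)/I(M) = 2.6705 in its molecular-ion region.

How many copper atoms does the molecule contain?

6

With n Cu atoms, P(M+2)/P(M) = C(n,1)·p^(n−1)q / p^n = n·q/p = n · 0.308/0.692.
n = 2.6705 × 0.692/0.308 = 6.00 ≈ 6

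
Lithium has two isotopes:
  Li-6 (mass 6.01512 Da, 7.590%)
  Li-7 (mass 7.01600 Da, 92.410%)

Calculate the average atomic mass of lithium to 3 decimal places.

The abundance-weighted mean is 0.07590 × 6.01512 + 0.92410 × 7.01600
= 0.456548 + 6.483486 = 6.940034 Da

6.940 Da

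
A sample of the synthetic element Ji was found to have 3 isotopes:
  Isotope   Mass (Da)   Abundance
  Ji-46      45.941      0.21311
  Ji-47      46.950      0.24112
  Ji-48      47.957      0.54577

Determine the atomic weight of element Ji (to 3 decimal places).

Average mass = Σ (abundance × isotope mass) = 0.21311 × 45.941 + 0.24112 × 46.950 + 0.54577 × 47.957
= 9.7905 + 11.3206 + 26.1735 = 47.2846 Da

47.285 Da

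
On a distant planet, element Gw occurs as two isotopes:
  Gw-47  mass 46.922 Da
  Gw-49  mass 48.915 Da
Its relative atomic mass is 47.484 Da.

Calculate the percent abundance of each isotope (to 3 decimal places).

Gw-47: 71.801%, Gw-49: 28.199%

Let x be the fractional abundance of Gw-47; then Gw-49 has abundance 1 − x.
46.922·x + 48.915·(1 − x) = 47.484
(46.922 − 48.915)·x = 47.484 − 48.915
x = -1.431 / -1.993 = 0.71801 → 71.801% Gw-47, 28.199% Gw-49.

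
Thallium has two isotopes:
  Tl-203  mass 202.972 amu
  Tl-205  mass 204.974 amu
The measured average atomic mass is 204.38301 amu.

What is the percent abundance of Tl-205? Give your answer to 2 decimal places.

Let x be the fractional abundance of Tl-203; then Tl-205 has abundance 1 − x.
202.972·x + 204.974·(1 − x) = 204.38301
(202.972 − 204.974)·x = 204.38301 − 204.974
x = -0.59099 / -2.002 = 0.29520 → 29.52% Tl-203, 70.48% Tl-205.

70.48%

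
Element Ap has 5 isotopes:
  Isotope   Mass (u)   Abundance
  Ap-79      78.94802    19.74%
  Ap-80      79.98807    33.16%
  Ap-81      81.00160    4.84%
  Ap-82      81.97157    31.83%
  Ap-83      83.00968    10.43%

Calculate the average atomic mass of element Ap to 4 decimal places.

80.7783 u

Weight each isotope mass by its fractional abundance: 0.1974 × 78.94802 + 0.3316 × 79.98807 + 0.0484 × 81.00160 + 0.3183 × 81.97157 + 0.1043 × 83.00968
= 15.584339 + 26.524044 + 3.920477 + 26.091551 + 8.657910 = 80.778321 u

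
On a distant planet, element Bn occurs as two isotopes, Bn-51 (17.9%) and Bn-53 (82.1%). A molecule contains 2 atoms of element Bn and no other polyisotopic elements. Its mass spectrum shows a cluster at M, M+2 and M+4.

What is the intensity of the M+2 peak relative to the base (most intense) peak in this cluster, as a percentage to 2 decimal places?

Binomial terms of (0.179 + 0.821)^2: M 0.0320, M+2 0.2939, M+4 0.6740 → M+4 is the base peak.
P(M+4) = C(2,2) × 0.179^0 × 0.821^2 = 1 × 1.0000 × 0.674041 = 0.674041 (base)
P(M+2) = C(2,1) × 0.179^1 × 0.821^1 = 2 × 0.1790 × 0.8210 = 0.293918
Relative intensity = 0.293918 / 0.674041 × 100 = 43.61

43.61%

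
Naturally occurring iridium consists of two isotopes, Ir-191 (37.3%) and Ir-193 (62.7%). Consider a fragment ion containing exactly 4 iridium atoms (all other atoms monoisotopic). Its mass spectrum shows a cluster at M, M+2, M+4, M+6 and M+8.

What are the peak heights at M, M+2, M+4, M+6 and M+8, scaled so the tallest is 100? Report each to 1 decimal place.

Each Ir atom is independently Ir-191 (p = 0.373) or Ir-193 (q = 0.627); the cluster is the binomial expansion (p + q)^4.
P(M) = 0.373^4 = 0.019357
P(M+2) = 4 × 0.373^3 × 0.627^1 = 0.130153
P(M+4) = 6 × 0.373^2 × 0.627^2 = 0.328174
P(M+6) = 4 × 0.373^1 × 0.627^3 = 0.367766
P(M+8) = 0.627^4 = 0.154550
The M+6 peak is largest (0.367766); scaling to 100 gives 5.3 : 35.4 : 89.2 : 100.0 : 42.0.

5.3 : 35.4 : 89.2 : 100.0 : 42.0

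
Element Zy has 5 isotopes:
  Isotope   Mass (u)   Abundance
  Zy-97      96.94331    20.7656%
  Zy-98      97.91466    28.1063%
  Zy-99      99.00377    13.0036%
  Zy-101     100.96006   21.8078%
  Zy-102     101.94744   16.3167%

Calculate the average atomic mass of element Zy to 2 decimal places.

99.18 u

The abundance-weighted mean is 0.207656 × 96.94331 + 0.281063 × 97.91466 + 0.130036 × 99.00377 + 0.218078 × 100.96006 + 0.163167 × 101.94744
= 20.130860 + 27.520188 + 12.874054 + 22.017168 + 16.634458 = 99.176728 u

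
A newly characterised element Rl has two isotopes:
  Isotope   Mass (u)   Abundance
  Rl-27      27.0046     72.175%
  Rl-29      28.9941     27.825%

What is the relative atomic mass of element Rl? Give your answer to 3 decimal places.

Weight each isotope mass by its fractional abundance: 0.72175 × 27.0046 + 0.27825 × 28.9941
= 19.49057 + 8.06761 = 27.55818 u

27.558 u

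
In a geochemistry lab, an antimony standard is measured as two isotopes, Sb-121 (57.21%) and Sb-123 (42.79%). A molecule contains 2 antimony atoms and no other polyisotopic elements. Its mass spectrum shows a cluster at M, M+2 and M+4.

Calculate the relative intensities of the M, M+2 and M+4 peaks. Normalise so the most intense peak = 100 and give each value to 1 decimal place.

66.8 : 100.0 : 37.4

The 2 Sb atoms are independent, so intensities follow the terms of (0.5721 + 0.4279)^2.
P(M) = 0.5721^2 = 0.327298
P(M+2) = 2 × 0.5721^1 × 0.4279^1 = 0.489603
P(M+4) = 0.4279^2 = 0.183098
The M+2 peak is largest (0.489603); scaling to 100 gives 66.8 : 100.0 : 37.4.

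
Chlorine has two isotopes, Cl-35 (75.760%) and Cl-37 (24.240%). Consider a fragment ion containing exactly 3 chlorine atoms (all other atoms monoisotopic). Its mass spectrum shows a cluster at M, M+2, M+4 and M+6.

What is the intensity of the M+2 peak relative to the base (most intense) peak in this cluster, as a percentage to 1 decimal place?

Binomial terms of (0.75760 + 0.24240)^3: M 0.4348, M+2 0.4174, M+4 0.1335, M+6 0.0142 → M is the base peak.
P(M) = C(3,0) × 0.75760^3 × 0.24240^0 = 1 × 0.4348304 × 1.0000 = 0.434830 (base)
P(M+2) = C(3,1) × 0.75760^2 × 0.24240^1 = 3 × 0.57395776 × 0.2424 = 0.417382
Relative intensity = 0.417382 / 0.434830 × 100 = 96.0

96.0%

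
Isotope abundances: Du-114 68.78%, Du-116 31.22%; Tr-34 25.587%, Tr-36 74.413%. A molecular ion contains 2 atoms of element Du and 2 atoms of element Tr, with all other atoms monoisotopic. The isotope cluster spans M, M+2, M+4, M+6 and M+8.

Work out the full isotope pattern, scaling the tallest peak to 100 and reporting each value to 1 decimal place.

Element Du pattern (n=2): 0.47306884 : 0.42946232 : 0.09746884
Element Tr pattern (n=2): 0.06546946 : 0.38080109 : 0.55372946
Convolve the two distributions (both contribute in 2-u steps):
  M: 0.47306884×0.06546946 = 0.030972
  M+2: 0.47306884×0.38080109 + 0.42946232×0.06546946 = 0.208262
  M+4: 0.47306884×0.55372946 + 0.42946232×0.38080109 + 0.09746884×0.06546946 = 0.431873
  M+6: 0.42946232×0.55372946 + 0.09746884×0.38080109 = 0.274922
  M+8: 0.09746884×0.55372946 = 0.053971
Scale to base peak (0.431873) = 100: 7.2 : 48.2 : 100.0 : 63.7 : 12.5

7.2 : 48.2 : 100.0 : 63.7 : 12.5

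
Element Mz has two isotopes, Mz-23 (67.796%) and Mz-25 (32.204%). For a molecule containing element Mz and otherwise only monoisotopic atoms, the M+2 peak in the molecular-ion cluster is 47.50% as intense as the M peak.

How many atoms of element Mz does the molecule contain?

With n Mz atoms, P(M+2)/P(M) = C(n,1)·p^(n−1)q / p^n = n·q/p = n · 0.32204/0.67796.
n = 0.4750 × 0.67796/0.32204 = 1.00 ≈ 1

1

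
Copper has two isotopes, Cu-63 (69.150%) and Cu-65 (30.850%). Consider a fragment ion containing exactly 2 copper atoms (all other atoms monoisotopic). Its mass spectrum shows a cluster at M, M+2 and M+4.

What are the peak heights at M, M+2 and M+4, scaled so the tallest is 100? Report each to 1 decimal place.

100.0 : 89.2 : 19.9

Each Cu atom is independently Cu-63 (p = 0.69150) or Cu-65 (q = 0.30850); the cluster is the binomial expansion (p + q)^2.
P(M) = 0.69150^2 = 0.478172
P(M+2) = 2 × 0.69150^1 × 0.30850^1 = 0.426656
P(M+4) = 0.30850^2 = 0.095172
The M peak is largest (0.478172); scaling to 100 gives 100.0 : 89.2 : 19.9.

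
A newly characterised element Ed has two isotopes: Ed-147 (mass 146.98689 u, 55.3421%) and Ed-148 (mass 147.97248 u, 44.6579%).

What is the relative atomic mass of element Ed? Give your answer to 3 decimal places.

147.427 u

Ar = Σ fᵢ·mᵢ = 0.553421 × 146.98689 + 0.446579 × 147.97248
= 81.345632 + 66.081402 = 147.427034 u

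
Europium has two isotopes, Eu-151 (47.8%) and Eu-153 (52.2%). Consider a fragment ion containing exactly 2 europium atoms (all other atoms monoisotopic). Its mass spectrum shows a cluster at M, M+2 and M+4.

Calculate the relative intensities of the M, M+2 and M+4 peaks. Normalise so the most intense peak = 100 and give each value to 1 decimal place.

45.8 : 100.0 : 54.6

The 2 Eu atoms are independent, so intensities follow the terms of (0.478 + 0.522)^2.
P(M) = 0.478^2 = 0.228484
P(M+2) = 2 × 0.478^1 × 0.522^1 = 0.499032
P(M+4) = 0.522^2 = 0.272484
The M+2 peak is largest (0.499032); scaling to 100 gives 45.8 : 100.0 : 54.6.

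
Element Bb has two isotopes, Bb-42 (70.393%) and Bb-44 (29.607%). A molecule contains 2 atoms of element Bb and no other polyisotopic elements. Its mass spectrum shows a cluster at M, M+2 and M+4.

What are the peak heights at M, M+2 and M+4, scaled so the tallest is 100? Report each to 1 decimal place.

Each Bb atom is independently Bb-42 (p = 0.70393) or Bb-44 (q = 0.29607); the cluster is the binomial expansion (p + q)^2.
P(M) = 0.70393^2 = 0.495517
P(M+2) = 2 × 0.70393^1 × 0.29607^1 = 0.416825
P(M+4) = 0.29607^2 = 0.087657
The M peak is largest (0.495517); scaling to 100 gives 100.0 : 84.1 : 17.7.

100.0 : 84.1 : 17.7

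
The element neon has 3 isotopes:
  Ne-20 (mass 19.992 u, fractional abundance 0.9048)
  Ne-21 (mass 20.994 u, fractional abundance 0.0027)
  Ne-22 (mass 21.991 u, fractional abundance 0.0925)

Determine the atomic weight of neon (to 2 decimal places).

Ar = Σ fᵢ·mᵢ = 0.9048 × 19.992 + 0.0027 × 20.994 + 0.0925 × 21.991
= 18.0888 + 0.0567 + 2.0342 = 20.1797 u

20.18 u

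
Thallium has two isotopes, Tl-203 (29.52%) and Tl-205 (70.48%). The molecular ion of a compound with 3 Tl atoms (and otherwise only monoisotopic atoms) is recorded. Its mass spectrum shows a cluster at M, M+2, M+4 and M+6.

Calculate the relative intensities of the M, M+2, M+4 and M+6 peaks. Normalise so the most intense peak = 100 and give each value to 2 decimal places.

Each Tl atom is independently Tl-203 (p = 0.2952) or Tl-205 (q = 0.7048); the cluster is the binomial expansion (p + q)^3.
P(M) = 0.2952^3 = 0.025725
P(M+2) = 3 × 0.2952^2 × 0.7048^1 = 0.184255
P(M+4) = 3 × 0.2952^1 × 0.7048^2 = 0.439916
P(M+6) = 0.7048^3 = 0.350104
The M+4 peak is largest (0.439916); scaling to 100 gives 5.85 : 41.88 : 100.00 : 79.58.

5.85 : 41.88 : 100.00 : 79.58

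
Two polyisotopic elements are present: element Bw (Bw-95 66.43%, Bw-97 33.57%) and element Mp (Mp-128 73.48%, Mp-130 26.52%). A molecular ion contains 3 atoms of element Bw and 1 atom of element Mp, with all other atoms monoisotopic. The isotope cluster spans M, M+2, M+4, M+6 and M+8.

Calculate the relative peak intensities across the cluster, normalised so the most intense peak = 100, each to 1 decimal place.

53.3 : 100.0 : 70.0 : 21.6 : 2.5

Element Bw pattern (n=3): 0.29315193 : 0.44442768 : 0.22458885 : 0.03783154
Element Mp pattern (n=1): 0.7348 : 0.2652
Convolve the two distributions (both contribute in 2-u steps):
  M: 0.29315193×0.7348 = 0.215408
  M+2: 0.29315193×0.2652 + 0.44442768×0.7348 = 0.404309
  M+4: 0.44442768×0.2652 + 0.22458885×0.7348 = 0.282890
  M+6: 0.22458885×0.2652 + 0.03783154×0.7348 = 0.087360
  M+8: 0.03783154×0.2652 = 0.010033
Scale to base peak (0.404309) = 100: 53.3 : 100.0 : 70.0 : 21.6 : 2.5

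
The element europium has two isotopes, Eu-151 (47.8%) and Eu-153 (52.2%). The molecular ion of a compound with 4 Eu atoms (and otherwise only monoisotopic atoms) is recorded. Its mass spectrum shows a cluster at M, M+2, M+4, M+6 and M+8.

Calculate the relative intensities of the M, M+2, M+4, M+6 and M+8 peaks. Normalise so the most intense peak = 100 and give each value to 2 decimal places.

13.98 : 61.05 : 100.00 : 72.80 : 19.88

Each Eu atom is independently Eu-151 (p = 0.478) or Eu-153 (q = 0.522); the cluster is the binomial expansion (p + q)^4.
P(M) = 0.478^4 = 0.052205
P(M+2) = 4 × 0.478^3 × 0.522^1 = 0.228042
P(M+4) = 6 × 0.478^2 × 0.522^2 = 0.373549
P(M+6) = 4 × 0.478^1 × 0.522^3 = 0.271956
P(M+8) = 0.522^4 = 0.074248
The M+4 peak is largest (0.373549); scaling to 100 gives 13.98 : 61.05 : 100.00 : 72.80 : 19.88.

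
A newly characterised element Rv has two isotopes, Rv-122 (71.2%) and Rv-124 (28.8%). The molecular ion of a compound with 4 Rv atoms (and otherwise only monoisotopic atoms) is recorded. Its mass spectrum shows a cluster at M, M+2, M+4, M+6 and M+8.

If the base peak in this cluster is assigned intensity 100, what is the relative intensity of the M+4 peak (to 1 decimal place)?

60.7

Binomial terms of (0.712 + 0.288)^4: M 0.2570, M+2 0.4158, M+4 0.2523, M+6 0.0680, M+8 0.0069 → M+2 is the base peak.
P(M+2) = C(4,1) × 0.712^3 × 0.288^1 = 4 × 0.36094413 × 0.2880 = 0.415808 (base)
P(M+4) = C(4,2) × 0.712^2 × 0.288^2 = 6 × 0.506944 × 0.082944 = 0.252288
Relative intensity = 0.252288 / 0.415808 × 100 = 60.7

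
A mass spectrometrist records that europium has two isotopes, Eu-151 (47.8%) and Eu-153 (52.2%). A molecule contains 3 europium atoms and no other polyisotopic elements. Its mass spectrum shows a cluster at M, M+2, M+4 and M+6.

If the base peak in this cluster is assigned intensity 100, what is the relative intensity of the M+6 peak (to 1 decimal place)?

36.4

(0.478 + 0.522)^3 gives M 0.1092, M+2 0.3578, M+4 0.3907, M+6 0.1422; the largest is M+4.
P(M+4) = C(3,2) × 0.478^1 × 0.522^2 = 3 × 0.4780 × 0.272484 = 0.390742 (base)
P(M+6) = C(3,3) × 0.478^0 × 0.522^3 = 1 × 1.0000 × 0.14223665 = 0.142237
Relative intensity = 0.142237 / 0.390742 × 100 = 36.4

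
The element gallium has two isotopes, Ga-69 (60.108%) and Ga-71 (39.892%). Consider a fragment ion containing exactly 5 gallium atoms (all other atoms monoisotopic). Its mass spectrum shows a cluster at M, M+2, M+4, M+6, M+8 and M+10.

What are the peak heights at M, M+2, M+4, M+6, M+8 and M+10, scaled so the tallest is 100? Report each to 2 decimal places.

The 5 Ga atoms are independent, so intensities follow the terms of (0.60108 + 0.39892)^5.
P(M) = 0.60108^5 = 0.078462
P(M+2) = 5 × 0.60108^4 × 0.39892^1 = 0.260366
P(M+4) = 10 × 0.60108^3 × 0.39892^2 = 0.345596
P(M+6) = 10 × 0.60108^2 × 0.39892^3 = 0.229362
P(M+8) = 5 × 0.60108^1 × 0.39892^4 = 0.076111
P(M+10) = 0.39892^5 = 0.010103
The M+4 peak is largest (0.345596); scaling to 100 gives 22.70 : 75.34 : 100.00 : 66.37 : 22.02 : 2.92.

22.70 : 75.34 : 100.00 : 66.37 : 22.02 : 2.92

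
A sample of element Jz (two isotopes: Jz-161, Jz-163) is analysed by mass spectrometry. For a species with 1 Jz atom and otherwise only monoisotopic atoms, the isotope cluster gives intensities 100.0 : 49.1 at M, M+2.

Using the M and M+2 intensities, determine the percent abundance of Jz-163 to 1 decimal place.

32.9%

Write p for the Jz-161 fraction. I(M+2)/I(M) = [C(1,1)·p^0·(1−p)] / p^1 = 1·(1−p)/p = 49.1/100.0 = 0.4910
(1−p)/p = 0.4910/1 = 0.4910  ⇒  p = 1/(1 + 0.4910) = 0.6707
Jz-161: 67.1%, Jz-163: 32.9%.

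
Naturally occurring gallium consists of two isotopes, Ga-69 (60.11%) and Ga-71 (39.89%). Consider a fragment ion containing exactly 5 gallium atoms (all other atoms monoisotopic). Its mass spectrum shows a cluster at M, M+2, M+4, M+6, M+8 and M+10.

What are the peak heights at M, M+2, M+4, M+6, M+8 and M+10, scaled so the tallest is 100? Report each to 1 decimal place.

22.7 : 75.3 : 100.0 : 66.4 : 22.0 : 2.9

Expanding (0.6011 + 0.3989)^5:
P(M) = 0.6011^5 = 0.078475
P(M+2) = 5 × 0.6011^4 × 0.3989^1 = 0.260388
P(M+4) = 10 × 0.6011^3 × 0.3989^2 = 0.345596
P(M+6) = 10 × 0.6011^2 × 0.3989^3 = 0.229343
P(M+8) = 5 × 0.6011^1 × 0.3989^4 = 0.076098
P(M+10) = 0.3989^5 = 0.010100
The M+4 peak is largest (0.345596); scaling to 100 gives 22.7 : 75.3 : 100.0 : 66.4 : 22.0 : 2.9.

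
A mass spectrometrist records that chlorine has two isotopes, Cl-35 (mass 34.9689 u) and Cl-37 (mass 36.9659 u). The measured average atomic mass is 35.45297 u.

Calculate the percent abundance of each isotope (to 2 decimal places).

Cl-35: 75.76%, Cl-37: 24.24%

Writing the weighted mean with unknown fraction x of Cl-35:
34.9689·x + 36.9659·(1 − x) = 35.45297
(34.9689 − 36.9659)·x = 35.45297 − 36.9659
x = -1.51293 / -1.9970 = 0.75760 → 75.76% Cl-35, 24.24% Cl-37.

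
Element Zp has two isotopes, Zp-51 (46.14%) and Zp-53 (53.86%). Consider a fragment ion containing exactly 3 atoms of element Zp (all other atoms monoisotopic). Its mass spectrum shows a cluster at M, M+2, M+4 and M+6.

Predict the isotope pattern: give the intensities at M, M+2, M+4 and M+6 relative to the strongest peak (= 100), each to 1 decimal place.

24.5 : 85.7 : 100.0 : 38.9

The 3 Zp atoms are independent, so intensities follow the terms of (0.4614 + 0.5386)^3.
P(M) = 0.4614^3 = 0.098227
P(M+2) = 3 × 0.4614^2 × 0.5386^1 = 0.343988
P(M+4) = 3 × 0.4614^1 × 0.5386^2 = 0.401543
P(M+6) = 0.5386^3 = 0.156242
The M+4 peak is largest (0.401543); scaling to 100 gives 24.5 : 85.7 : 100.0 : 38.9.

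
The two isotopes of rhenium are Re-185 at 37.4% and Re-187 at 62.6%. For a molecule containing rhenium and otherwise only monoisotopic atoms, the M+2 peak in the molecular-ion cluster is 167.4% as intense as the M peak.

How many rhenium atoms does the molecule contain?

1

With n Re atoms, P(M+2)/P(M) = C(n,1)·p^(n−1)q / p^n = n·q/p = n · 0.626/0.374.
n = 1.674 × 0.374/0.626 = 1.00 ≈ 1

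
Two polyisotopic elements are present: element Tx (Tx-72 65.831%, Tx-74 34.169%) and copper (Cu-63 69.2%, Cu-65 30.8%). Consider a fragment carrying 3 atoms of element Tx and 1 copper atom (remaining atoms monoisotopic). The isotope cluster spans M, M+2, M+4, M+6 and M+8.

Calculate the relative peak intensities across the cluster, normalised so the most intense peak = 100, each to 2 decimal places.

49.94 : 100.00 : 74.98 : 24.95 : 3.11

Element Tx pattern (n=3): 0.28529316 : 0.44423669 : 0.23057714 : 0.03989301
Copper pattern (n=1): 0.6920 : 0.3080
Convolve the two distributions (both contribute in 2-u steps):
  M: 0.28529316×0.6920 = 0.197423
  M+2: 0.28529316×0.3080 + 0.44423669×0.6920 = 0.395282
  M+4: 0.44423669×0.3080 + 0.23057714×0.6920 = 0.296384
  M+6: 0.23057714×0.3080 + 0.03989301×0.6920 = 0.098624
  M+8: 0.03989301×0.3080 = 0.012287
Scale to base peak (0.395282) = 100: 49.94 : 100.00 : 74.98 : 24.95 : 3.11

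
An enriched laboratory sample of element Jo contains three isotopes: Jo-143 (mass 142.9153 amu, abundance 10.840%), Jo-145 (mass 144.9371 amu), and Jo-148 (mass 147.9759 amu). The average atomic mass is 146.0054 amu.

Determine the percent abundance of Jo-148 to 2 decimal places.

42.37%

The remaining 89.160% is split between Jo-145 (fraction x) and Jo-148 (fraction 0.89160 − x).
Substituting: 144.9371x + 147.9759(0.89160 − x) = 130.51338148
(144.9371 − 147.9759)x = -1.42193096  ⇒  x = 0.46793, y = 0.42367
Jo-145: 46.79%, Jo-148: 42.37%.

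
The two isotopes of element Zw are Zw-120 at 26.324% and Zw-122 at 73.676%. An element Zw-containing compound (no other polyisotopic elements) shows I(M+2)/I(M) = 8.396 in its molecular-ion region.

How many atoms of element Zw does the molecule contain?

The M+2/M ratio from n Zw atoms is n · q/p = n · 0.73676/0.26324.
n = 8.396 × 0.26324/0.73676 = 3.00 ≈ 3

3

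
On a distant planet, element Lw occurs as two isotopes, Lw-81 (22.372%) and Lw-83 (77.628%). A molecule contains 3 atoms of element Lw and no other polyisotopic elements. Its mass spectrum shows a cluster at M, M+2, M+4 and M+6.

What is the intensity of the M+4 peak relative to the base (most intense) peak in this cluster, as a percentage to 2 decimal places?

Term probabilities: M 0.0112, M+2 0.1166, M+4 0.4044, M+6 0.4678. Base peak = M+6.
P(M+6) = C(3,3) × 0.22372^0 × 0.77628^3 = 1 × 1.0000 × 0.46779459 = 0.467795 (base)
P(M+4) = C(3,2) × 0.22372^1 × 0.77628^2 = 3 × 0.22372 × 0.60261064 = 0.404448
Relative intensity = 0.404448 / 0.467795 × 100 = 86.46

86.46%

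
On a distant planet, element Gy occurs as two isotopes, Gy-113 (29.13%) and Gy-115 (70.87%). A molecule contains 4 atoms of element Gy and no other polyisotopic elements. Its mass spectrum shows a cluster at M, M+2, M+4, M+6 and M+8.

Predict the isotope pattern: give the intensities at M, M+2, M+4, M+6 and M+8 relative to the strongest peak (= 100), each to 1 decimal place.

1.7 : 16.9 : 61.7 : 100.0 : 60.8

Each Gy atom is independently Gy-113 (p = 0.2913) or Gy-115 (q = 0.7087); the cluster is the binomial expansion (p + q)^4.
P(M) = 0.2913^4 = 0.007200
P(M+2) = 4 × 0.2913^3 × 0.7087^1 = 0.070072
P(M+4) = 6 × 0.2913^2 × 0.7087^2 = 0.255716
P(M+6) = 4 × 0.2913^1 × 0.7087^3 = 0.414751
P(M+8) = 0.7087^4 = 0.252261
The M+6 peak is largest (0.414751); scaling to 100 gives 1.7 : 16.9 : 61.7 : 100.0 : 60.8.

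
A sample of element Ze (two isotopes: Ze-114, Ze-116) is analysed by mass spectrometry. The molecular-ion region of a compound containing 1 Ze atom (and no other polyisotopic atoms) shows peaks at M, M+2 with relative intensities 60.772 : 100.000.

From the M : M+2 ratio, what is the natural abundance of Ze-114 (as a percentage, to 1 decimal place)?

37.8%

Let p = fractional abundance of Ze-114. I(M+2)/I(M) = [C(1,1)·p^0·(1−p)] / p^1 = 1·(1−p)/p = 100.000/60.772 = 1.6455
(1−p)/p = 1.6455/1 = 1.6455  ⇒  p = 1/(1 + 1.6455) = 0.3780
Ze-114: 37.8%, Ze-116: 62.2%.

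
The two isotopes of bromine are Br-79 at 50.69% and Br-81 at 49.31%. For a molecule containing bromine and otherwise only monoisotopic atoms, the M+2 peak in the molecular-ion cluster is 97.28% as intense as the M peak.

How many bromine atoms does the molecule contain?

1

For n independent Br atoms, I(M+2)/I(M) = n · (abundance Br-81) / (abundance Br-79) = n · 0.4931/0.5069.
n = 0.9728 × 0.5069/0.4931 = 1.00 ≈ 1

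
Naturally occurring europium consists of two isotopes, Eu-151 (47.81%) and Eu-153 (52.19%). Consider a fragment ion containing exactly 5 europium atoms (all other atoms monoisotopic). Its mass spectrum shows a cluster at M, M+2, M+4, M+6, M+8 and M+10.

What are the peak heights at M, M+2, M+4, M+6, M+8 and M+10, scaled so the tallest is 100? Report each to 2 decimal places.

7.69 : 41.96 : 91.61 : 100.00 : 54.58 : 11.92

The 5 Eu atoms are independent, so intensities follow the terms of (0.4781 + 0.5219)^5.
P(M) = 0.4781^5 = 0.024980
P(M+2) = 5 × 0.4781^4 × 0.5219^1 = 0.136343
P(M+4) = 10 × 0.4781^3 × 0.5219^2 = 0.297667
P(M+6) = 10 × 0.4781^2 × 0.5219^3 = 0.324937
P(M+8) = 5 × 0.4781^1 × 0.5219^4 = 0.177353
P(M+10) = 0.5219^5 = 0.038720
The M+6 peak is largest (0.324937); scaling to 100 gives 7.69 : 41.96 : 91.61 : 100.00 : 54.58 : 11.92.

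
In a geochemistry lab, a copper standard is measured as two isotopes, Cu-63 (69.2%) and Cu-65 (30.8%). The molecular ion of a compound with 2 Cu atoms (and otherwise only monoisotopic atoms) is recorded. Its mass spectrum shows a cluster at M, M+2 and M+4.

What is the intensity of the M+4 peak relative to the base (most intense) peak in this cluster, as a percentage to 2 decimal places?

Term probabilities: M 0.4789, M+2 0.4263, M+4 0.0949. Base peak = M.
P(M) = C(2,0) × 0.692^2 × 0.308^0 = 1 × 0.478864 × 1.0000 = 0.478864 (base)
P(M+4) = C(2,2) × 0.692^0 × 0.308^2 = 1 × 1.0000 × 0.094864 = 0.094864
Relative intensity = 0.094864 / 0.478864 × 100 = 19.81

19.81%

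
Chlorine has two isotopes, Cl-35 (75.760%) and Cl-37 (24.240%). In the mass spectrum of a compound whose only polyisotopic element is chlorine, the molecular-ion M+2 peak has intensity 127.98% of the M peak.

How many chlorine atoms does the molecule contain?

4

The M+2/M ratio from n Cl atoms is n · q/p = n · 0.24240/0.75760.
n = 1.2798 × 0.75760/0.24240 = 4.00 ≈ 4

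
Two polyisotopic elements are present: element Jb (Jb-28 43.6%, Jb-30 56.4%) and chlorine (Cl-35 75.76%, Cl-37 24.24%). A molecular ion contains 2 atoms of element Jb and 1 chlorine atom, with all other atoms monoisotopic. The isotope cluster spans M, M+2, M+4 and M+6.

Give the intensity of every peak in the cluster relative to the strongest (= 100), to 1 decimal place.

34.4 : 100.0 : 86.0 : 18.4

Element Jb pattern (n=2): 0.190096 : 0.491808 : 0.318096
Chlorine pattern (n=1): 0.7576 : 0.2424
Convolve the two distributions (both contribute in 2-u steps):
  M: 0.190096×0.7576 = 0.144017
  M+2: 0.190096×0.2424 + 0.491808×0.7576 = 0.418673
  M+4: 0.491808×0.2424 + 0.318096×0.7576 = 0.360204
  M+6: 0.318096×0.2424 = 0.077106
Scale to base peak (0.418673) = 100: 34.4 : 100.0 : 86.0 : 18.4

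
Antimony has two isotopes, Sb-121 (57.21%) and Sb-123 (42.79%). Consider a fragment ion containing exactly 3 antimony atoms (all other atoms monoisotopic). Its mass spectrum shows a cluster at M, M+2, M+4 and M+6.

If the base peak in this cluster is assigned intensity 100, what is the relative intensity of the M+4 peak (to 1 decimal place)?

74.8

Term probabilities: M 0.1872, M+2 0.4202, M+4 0.3143, M+6 0.0783. Base peak = M+2.
P(M+2) = C(3,1) × 0.5721^2 × 0.4279^1 = 3 × 0.32729841 × 0.4279 = 0.420153 (base)
P(M+4) = C(3,2) × 0.5721^1 × 0.4279^2 = 3 × 0.5721 × 0.18309841 = 0.314252
Relative intensity = 0.314252 / 0.420153 × 100 = 74.8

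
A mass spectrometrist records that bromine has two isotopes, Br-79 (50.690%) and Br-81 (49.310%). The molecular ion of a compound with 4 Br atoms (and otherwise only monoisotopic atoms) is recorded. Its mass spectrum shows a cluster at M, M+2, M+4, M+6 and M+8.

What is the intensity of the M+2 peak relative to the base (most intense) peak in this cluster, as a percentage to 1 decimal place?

68.5%

Term probabilities: M 0.0660, M+2 0.2569, M+4 0.3749, M+6 0.2431, M+8 0.0591. Base peak = M+4.
P(M+4) = C(4,2) × 0.50690^2 × 0.49310^2 = 6 × 0.25694761 × 0.24314761 = 0.374857 (base)
P(M+2) = C(4,1) × 0.50690^3 × 0.49310^1 = 4 × 0.13024674 × 0.4931 = 0.256899
Relative intensity = 0.256899 / 0.374857 × 100 = 68.5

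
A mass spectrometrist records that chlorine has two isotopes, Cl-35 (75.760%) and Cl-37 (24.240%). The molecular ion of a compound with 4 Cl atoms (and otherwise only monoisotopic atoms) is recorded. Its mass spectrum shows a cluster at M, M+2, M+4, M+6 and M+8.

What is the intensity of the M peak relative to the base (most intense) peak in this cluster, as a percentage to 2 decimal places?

(0.75760 + 0.24240)^4 gives M 0.3294, M+2 0.4216, M+4 0.2023, M+6 0.0432, M+8 0.0035; the largest is M+2.
P(M+2) = C(4,1) × 0.75760^3 × 0.24240^1 = 4 × 0.4348304 × 0.2424 = 0.421612 (base)
P(M) = C(4,0) × 0.75760^4 × 0.24240^0 = 1 × 0.32942751 × 1.0000 = 0.329428
Relative intensity = 0.329428 / 0.421612 × 100 = 78.14

78.14%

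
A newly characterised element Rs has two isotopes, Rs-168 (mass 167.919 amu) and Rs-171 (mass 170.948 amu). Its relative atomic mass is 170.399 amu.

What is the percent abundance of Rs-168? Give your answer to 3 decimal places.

18.125%

Writing the weighted mean with unknown fraction x of Rs-168:
167.919·x + 170.948·(1 − x) = 170.399
(167.919 − 170.948)·x = 170.399 − 170.948
x = -0.549 / -3.029 = 0.18125 → 18.125% Rs-168, 81.875% Rs-171.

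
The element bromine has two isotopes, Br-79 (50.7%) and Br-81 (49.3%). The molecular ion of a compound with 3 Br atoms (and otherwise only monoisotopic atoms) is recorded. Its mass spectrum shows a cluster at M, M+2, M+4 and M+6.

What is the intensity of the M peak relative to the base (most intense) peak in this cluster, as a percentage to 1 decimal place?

34.3%

(0.507 + 0.493)^3 gives M 0.1303, M+2 0.3802, M+4 0.3697, M+6 0.1198; the largest is M+2.
P(M+2) = C(3,1) × 0.507^2 × 0.493^1 = 3 × 0.257049 × 0.4930 = 0.380175 (base)
P(M) = C(3,0) × 0.507^3 × 0.493^0 = 1 × 0.13032384 × 1.0000 = 0.130324
Relative intensity = 0.130324 / 0.380175 × 100 = 34.3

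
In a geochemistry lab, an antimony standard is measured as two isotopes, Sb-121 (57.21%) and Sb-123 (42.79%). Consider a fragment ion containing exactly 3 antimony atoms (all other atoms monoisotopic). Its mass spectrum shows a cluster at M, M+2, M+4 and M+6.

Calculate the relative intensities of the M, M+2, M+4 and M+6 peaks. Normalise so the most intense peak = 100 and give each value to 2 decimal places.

Expanding (0.5721 + 0.4279)^3:
P(M) = 0.5721^3 = 0.187247
P(M+2) = 3 × 0.5721^2 × 0.4279^1 = 0.420153
P(M+4) = 3 × 0.5721^1 × 0.4279^2 = 0.314252
P(M+6) = 0.4279^3 = 0.078348
The M+2 peak is largest (0.420153); scaling to 100 gives 44.57 : 100.00 : 74.79 : 18.65.

44.57 : 100.00 : 74.79 : 18.65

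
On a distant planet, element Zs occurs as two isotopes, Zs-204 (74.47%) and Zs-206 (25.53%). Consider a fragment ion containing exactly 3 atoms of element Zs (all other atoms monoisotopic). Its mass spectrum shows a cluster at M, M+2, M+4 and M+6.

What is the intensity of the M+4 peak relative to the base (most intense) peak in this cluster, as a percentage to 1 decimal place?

34.3%

Binomial terms of (0.7447 + 0.2553)^3: M 0.4130, M+2 0.4248, M+4 0.1456, M+6 0.0166 → M+2 is the base peak.
P(M+2) = C(3,1) × 0.7447^2 × 0.2553^1 = 3 × 0.55457809 × 0.2553 = 0.424751 (base)
P(M+4) = C(3,2) × 0.7447^1 × 0.2553^2 = 3 × 0.7447 × 0.06517809 = 0.145614
Relative intensity = 0.145614 / 0.424751 × 100 = 34.3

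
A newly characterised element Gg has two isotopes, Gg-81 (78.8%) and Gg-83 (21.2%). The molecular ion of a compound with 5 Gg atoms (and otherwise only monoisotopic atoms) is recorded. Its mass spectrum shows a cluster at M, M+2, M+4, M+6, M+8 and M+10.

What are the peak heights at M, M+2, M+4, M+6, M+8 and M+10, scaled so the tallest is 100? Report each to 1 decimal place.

Expanding (0.788 + 0.212)^5:
P(M) = 0.788^5 = 0.303830
P(M+2) = 5 × 0.788^4 × 0.212^1 = 0.408706
P(M+4) = 10 × 0.788^3 × 0.212^2 = 0.219913
P(M+6) = 10 × 0.788^2 × 0.212^3 = 0.059164
P(M+8) = 5 × 0.788^1 × 0.212^4 = 0.007959
P(M+10) = 0.212^5 = 0.000428
The M+2 peak is largest (0.408706); scaling to 100 gives 74.3 : 100.0 : 53.8 : 14.5 : 1.9 : 0.1.

74.3 : 100.0 : 53.8 : 14.5 : 1.9 : 0.1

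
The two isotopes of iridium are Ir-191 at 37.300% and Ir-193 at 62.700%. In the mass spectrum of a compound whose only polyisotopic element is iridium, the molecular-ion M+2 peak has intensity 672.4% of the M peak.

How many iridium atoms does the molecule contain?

4

With n Ir atoms, P(M+2)/P(M) = C(n,1)·p^(n−1)q / p^n = n·q/p = n · 0.62700/0.37300.
n = 6.724 × 0.37300/0.62700 = 4.00 ≈ 4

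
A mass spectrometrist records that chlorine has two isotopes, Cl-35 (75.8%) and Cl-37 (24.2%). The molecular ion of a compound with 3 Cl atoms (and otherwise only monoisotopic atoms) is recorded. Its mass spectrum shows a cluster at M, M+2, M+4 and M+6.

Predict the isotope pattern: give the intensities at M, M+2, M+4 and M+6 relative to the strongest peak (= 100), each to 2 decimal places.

Each Cl atom is independently Cl-35 (p = 0.758) or Cl-37 (q = 0.242); the cluster is the binomial expansion (p + q)^3.
P(M) = 0.758^3 = 0.435520
P(M+2) = 3 × 0.758^2 × 0.242^1 = 0.417133
P(M+4) = 3 × 0.758^1 × 0.242^2 = 0.133175
P(M+6) = 0.242^3 = 0.014172
The M peak is largest (0.435520); scaling to 100 gives 100.00 : 95.78 : 30.58 : 3.25.

100.00 : 95.78 : 30.58 : 3.25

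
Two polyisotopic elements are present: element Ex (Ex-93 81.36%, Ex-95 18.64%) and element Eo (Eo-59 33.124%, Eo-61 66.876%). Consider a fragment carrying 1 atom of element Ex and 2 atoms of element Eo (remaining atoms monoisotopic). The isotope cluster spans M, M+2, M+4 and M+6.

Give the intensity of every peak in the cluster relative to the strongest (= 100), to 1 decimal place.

20.0 : 85.3 : 100.0 : 18.7

Element Ex pattern (n=1): 0.8136 : 0.1864
Element Eo pattern (n=2): 0.10971994 : 0.44304012 : 0.44723994
Convolve the two distributions (both contribute in 2-u steps):
  M: 0.8136×0.10971994 = 0.089268
  M+2: 0.8136×0.44304012 + 0.1864×0.10971994 = 0.380909
  M+4: 0.8136×0.44723994 + 0.1864×0.44304012 = 0.446457
  M+6: 0.1864×0.44723994 = 0.083366
Scale to base peak (0.446457) = 100: 20.0 : 85.3 : 100.0 : 18.7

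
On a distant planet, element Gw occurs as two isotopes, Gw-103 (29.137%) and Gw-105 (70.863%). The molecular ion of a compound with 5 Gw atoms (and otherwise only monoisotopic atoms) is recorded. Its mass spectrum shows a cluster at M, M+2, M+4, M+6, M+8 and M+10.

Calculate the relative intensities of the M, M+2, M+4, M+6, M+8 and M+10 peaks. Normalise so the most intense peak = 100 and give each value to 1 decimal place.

0.6 : 7.0 : 33.8 : 82.2 : 100.0 : 48.6

Each Gw atom is independently Gw-103 (p = 0.29137) or Gw-105 (q = 0.70863); the cluster is the binomial expansion (p + q)^5.
P(M) = 0.29137^5 = 0.002100
P(M+2) = 5 × 0.29137^4 × 0.70863^1 = 0.025537
P(M+4) = 10 × 0.29137^3 × 0.70863^2 = 0.124215
P(M+6) = 10 × 0.29137^2 × 0.70863^3 = 0.302098
P(M+8) = 5 × 0.29137^1 × 0.70863^4 = 0.367361
P(M+10) = 0.70863^5 = 0.178689
The M+8 peak is largest (0.367361); scaling to 100 gives 0.6 : 7.0 : 33.8 : 82.2 : 100.0 : 48.6.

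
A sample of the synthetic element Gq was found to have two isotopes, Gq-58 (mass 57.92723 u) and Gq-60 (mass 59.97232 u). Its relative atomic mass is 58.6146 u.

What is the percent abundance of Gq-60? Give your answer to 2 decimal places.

Let x be the fractional abundance of Gq-58; then Gq-60 has abundance 1 − x.
57.92723·x + 59.97232·(1 − x) = 58.6146
(57.92723 − 59.97232)·x = 58.6146 − 59.97232
x = -1.35772 / -2.04509 = 0.66389 → 66.39% Gq-58, 33.61% Gq-60.

33.61%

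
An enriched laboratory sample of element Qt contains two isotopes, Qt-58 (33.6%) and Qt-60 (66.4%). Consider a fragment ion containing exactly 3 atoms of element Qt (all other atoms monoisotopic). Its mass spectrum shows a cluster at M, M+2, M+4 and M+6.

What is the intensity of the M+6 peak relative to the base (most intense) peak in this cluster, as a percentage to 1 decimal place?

65.9%

(0.336 + 0.664)^3 gives M 0.0379, M+2 0.2249, M+4 0.4444, M+6 0.2928; the largest is M+4.
P(M+4) = C(3,2) × 0.336^1 × 0.664^2 = 3 × 0.3360 × 0.440896 = 0.444423 (base)
P(M+6) = C(3,3) × 0.336^0 × 0.664^3 = 1 × 1.0000 × 0.29275494 = 0.292755
Relative intensity = 0.292755 / 0.444423 × 100 = 65.9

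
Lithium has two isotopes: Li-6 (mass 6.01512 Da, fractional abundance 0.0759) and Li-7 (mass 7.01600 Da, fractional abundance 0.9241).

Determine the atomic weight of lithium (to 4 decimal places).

6.9400 Da

Weight each isotope mass by its fractional abundance: 0.0759 × 6.01512 + 0.9241 × 7.01600
= 0.456548 + 6.483486 = 6.940034 Da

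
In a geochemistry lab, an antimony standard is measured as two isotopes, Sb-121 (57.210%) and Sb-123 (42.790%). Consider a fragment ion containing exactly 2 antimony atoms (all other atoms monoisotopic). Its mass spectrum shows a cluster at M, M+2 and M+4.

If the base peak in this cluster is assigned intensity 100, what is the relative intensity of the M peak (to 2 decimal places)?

66.85

Term probabilities: M 0.3273, M+2 0.4896, M+4 0.1831. Base peak = M+2.
P(M+2) = C(2,1) × 0.57210^1 × 0.42790^1 = 2 × 0.5721 × 0.4279 = 0.489603 (base)
P(M) = C(2,0) × 0.57210^2 × 0.42790^0 = 1 × 0.32729841 × 1.0000 = 0.327298
Relative intensity = 0.327298 / 0.489603 × 100 = 66.85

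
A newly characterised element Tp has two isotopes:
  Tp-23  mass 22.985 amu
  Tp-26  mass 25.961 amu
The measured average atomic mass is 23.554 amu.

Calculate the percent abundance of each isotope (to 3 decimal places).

Let x be the fractional abundance of Tp-23; then Tp-26 has abundance 1 − x.
22.985·x + 25.961·(1 − x) = 23.554
(22.985 − 25.961)·x = 23.554 − 25.961
x = -2.407 / -2.976 = 0.80880 → 80.880% Tp-23, 19.120% Tp-26.

Tp-23: 80.880%, Tp-26: 19.120%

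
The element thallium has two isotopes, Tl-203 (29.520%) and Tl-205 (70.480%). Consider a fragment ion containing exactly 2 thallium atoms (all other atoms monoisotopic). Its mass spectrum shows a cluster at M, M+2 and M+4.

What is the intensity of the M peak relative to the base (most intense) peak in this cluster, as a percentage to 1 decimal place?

17.5%

Term probabilities: M 0.0871, M+2 0.4161, M+4 0.4967. Base peak = M+4.
P(M+4) = C(2,2) × 0.29520^0 × 0.70480^2 = 1 × 1.0000 × 0.49674304 = 0.496743 (base)
P(M) = C(2,0) × 0.29520^2 × 0.70480^0 = 1 × 0.08714304 × 1.0000 = 0.087143
Relative intensity = 0.087143 / 0.496743 × 100 = 17.5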